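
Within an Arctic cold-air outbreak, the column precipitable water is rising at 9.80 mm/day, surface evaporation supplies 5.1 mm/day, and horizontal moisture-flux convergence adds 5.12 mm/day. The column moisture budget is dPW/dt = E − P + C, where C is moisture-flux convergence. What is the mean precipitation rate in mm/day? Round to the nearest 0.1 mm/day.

dPW/dt = +9.80 mm/day.
P = E + C − dPW/dt = 5.1 + (5.12) − (+9.80) = 0.4 mm/day.

P ≈ 0.4 mm/day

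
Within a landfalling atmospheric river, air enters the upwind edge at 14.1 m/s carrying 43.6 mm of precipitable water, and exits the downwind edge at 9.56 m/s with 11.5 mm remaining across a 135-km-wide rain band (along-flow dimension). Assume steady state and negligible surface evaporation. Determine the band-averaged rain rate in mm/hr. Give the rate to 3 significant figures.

R ≈ 13.5 mm/hr

Column moisture flux per unit crosswind length is F = V × PW.
Inflow: F_in = 14.1 × 43.6 = 614.76 mm·m/s
Outflow: F_out = 9.56 × 11.5 = 109.94 mm·m/s
Steady-state rate R = (F_in − F_out)/L = (614.76 − 109.94) / 135000 m = 3.739e-03 mm/s.
R = 3.739e-03 × 3600 = 13.5 mm/hr.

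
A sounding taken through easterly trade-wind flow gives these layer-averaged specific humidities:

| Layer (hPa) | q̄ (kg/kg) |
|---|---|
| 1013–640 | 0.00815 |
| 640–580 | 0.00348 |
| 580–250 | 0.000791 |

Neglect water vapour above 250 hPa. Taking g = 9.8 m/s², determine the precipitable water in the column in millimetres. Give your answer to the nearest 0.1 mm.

PW ≈ 35.8 mm

Precipitable water is the column-integrated vapour mass per unit area: PW = (1/g) Σ q̄ Δp, with q in kg/kg and Δp in Pa (1 kg/m² of water = 1 mm).
Layer 1013–640 hPa: Δp = 373 hPa = 37300 Pa, q̄ = 0.00815 kg/kg → 0.00815 × 37300 / 9.8 = 31.02 mm
Layer 640–580 hPa: Δp = 60 hPa = 6000 Pa, q̄ = 0.00348 kg/kg → 0.00348 × 6000 / 9.8 = 2.13 mm
Layer 580–250 hPa: Δp = 330 hPa = 33000 Pa, q̄ = 0.000791 kg/kg → 0.000791 × 33000 / 9.8 = 2.66 mm
PW = 31.02 + 2.13 + 2.66 = 35.81 ≈ 35.8 mm.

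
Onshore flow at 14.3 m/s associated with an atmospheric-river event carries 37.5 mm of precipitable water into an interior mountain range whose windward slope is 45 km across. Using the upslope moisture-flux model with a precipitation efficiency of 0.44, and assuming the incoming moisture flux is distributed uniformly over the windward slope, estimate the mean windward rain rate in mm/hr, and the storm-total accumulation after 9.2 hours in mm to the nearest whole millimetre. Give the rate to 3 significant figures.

Incoming column moisture flux per unit ridge length: F = V × PW = 14.3 × 37.5 = 536.25 mm·m/s.
Spread over the 45 km slope with efficiency ε = 0.44: R = ε·F/W = 0.44 × 536.25 / 45000 m = 5.243e-03 mm/s.
R = 5.243e-03 × 3600 = 18.9 mm/hr.
Over 9.2 h: total = 18.9 × 9.2 = 173.88 ≈ 174 mm.

R ≈ 18.9 mm/hr; total ≈ 174 mm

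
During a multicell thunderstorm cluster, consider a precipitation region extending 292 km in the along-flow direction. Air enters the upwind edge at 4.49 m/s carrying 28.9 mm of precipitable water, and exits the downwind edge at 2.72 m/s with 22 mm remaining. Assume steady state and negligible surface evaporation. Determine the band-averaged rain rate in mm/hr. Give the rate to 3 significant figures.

Column moisture flux per unit crosswind length is F = V × PW.
Inflow: F_in = 4.49 × 28.9 = 129.761 mm·m/s
Outflow: F_out = 2.72 × 22 = 59.84 mm·m/s
Steady-state rate R = (F_in − F_out)/L = (129.761 − 59.84) / 292000 m = 2.395e-04 mm/s.
R = 2.395e-04 × 3600 = 0.862 mm/hr.

R ≈ 0.862 mm/hr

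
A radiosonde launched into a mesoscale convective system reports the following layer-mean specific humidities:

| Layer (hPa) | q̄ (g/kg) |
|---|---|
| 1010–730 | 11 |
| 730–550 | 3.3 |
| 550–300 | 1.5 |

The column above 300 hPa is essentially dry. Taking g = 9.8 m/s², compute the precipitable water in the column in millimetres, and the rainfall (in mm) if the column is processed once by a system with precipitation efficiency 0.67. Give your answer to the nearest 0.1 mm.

Precipitable water is the column-integrated vapour mass per unit area: PW = (1/g) Σ q̄ Δp, with q in kg/kg and Δp in Pa (1 kg/m² of water = 1 mm).
Layer 1010–730 hPa: Δp = 280 hPa = 28000 Pa, q̄ = 0.011 kg/kg → 0.011 × 28000 / 9.8 = 31.43 mm
Layer 730–550 hPa: Δp = 180 hPa = 18000 Pa, q̄ = 0.0033 kg/kg → 0.0033 × 18000 / 9.8 = 6.06 mm
Layer 550–300 hPa: Δp = 250 hPa = 25000 Pa, q̄ = 0.0015 kg/kg → 0.0015 × 25000 / 9.8 = 3.83 mm
PW = 31.43 + 6.06 + 3.83 = 41.32 ≈ 41.3 mm.
Rainfall = ε × PW = 0.67 × 41.3 = 27.7 mm.

PW ≈ 41.3 mm; rainfall ≈ 27.7 mm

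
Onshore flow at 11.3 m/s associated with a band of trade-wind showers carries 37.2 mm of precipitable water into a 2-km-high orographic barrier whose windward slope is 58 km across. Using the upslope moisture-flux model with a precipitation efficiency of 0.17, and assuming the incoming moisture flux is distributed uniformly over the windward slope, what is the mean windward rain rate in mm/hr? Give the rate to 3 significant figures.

R ≈ 4.44 mm/hr

Incoming column moisture flux per unit ridge length: F = V × PW = 11.3 × 37.2 = 420.36 mm·m/s.
Spread over the 58 km slope with efficiency ε = 0.17: R = ε·F/W = 0.17 × 420.36 / 58000 m = 1.232e-03 mm/s.
R = 1.232e-03 × 3600 = 4.44 mm/hr.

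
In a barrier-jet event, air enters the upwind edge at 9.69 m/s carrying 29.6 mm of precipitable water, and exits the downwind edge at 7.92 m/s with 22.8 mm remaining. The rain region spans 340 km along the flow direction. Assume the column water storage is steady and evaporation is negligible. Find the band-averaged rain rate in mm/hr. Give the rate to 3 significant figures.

Column moisture flux per unit crosswind length is F = V × PW.
Inflow: F_in = 9.69 × 29.6 = 286.824 mm·m/s
Outflow: F_out = 7.92 × 22.8 = 180.576 mm·m/s
Steady-state rate R = (F_in − F_out)/L = (286.824 − 180.576) / 340000 m = 3.125e-04 mm/s.
R = 3.125e-04 × 3600 = 1.12 mm/hr.

R ≈ 1.12 mm/hr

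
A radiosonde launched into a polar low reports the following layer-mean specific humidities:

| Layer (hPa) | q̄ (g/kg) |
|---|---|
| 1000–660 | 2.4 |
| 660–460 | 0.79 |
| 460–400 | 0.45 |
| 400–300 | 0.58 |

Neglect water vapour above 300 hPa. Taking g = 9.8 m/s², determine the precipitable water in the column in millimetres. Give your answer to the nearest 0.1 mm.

Precipitable water is the column-integrated vapour mass per unit area: PW = (1/g) Σ q̄ Δp, with q in kg/kg and Δp in Pa (1 kg/m² of water = 1 mm).
Layer 1000–660 hPa: Δp = 340 hPa = 34000 Pa, q̄ = 0.0024 kg/kg → 0.0024 × 34000 / 9.8 = 8.33 mm
Layer 660–460 hPa: Δp = 200 hPa = 20000 Pa, q̄ = 0.00079 kg/kg → 0.00079 × 20000 / 9.8 = 1.61 mm
Layer 460–400 hPa: Δp = 60 hPa = 6000 Pa, q̄ = 0.00045 kg/kg → 0.00045 × 6000 / 9.8 = 0.28 mm
Layer 400–300 hPa: Δp = 100 hPa = 10000 Pa, q̄ = 0.00058 kg/kg → 0.00058 × 10000 / 9.8 = 0.59 mm
PW = 8.33 + 1.61 + 0.28 + 0.59 = 10.81 ≈ 10.8 mm.

PW ≈ 10.8 mm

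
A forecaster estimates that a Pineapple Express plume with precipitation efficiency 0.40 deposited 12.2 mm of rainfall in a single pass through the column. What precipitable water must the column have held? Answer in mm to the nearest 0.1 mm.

PW = rainfall / ε = 12.2 / 0.40 = 30.5 mm.

PW ≈ 30.5 mm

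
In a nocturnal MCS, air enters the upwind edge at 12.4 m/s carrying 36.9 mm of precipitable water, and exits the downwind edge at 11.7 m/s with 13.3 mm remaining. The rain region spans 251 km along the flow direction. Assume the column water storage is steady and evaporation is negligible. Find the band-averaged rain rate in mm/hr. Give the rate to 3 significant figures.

R ≈ 4.33 mm/hr

Column moisture flux per unit crosswind length is F = V × PW.
Inflow: F_in = 12.4 × 36.9 = 457.56 mm·m/s
Outflow: F_out = 11.7 × 13.3 = 155.61 mm·m/s
Steady-state rate R = (F_in − F_out)/L = (457.56 − 155.61) / 251000 m = 1.203e-03 mm/s.
R = 1.203e-03 × 3600 = 4.33 mm/hr.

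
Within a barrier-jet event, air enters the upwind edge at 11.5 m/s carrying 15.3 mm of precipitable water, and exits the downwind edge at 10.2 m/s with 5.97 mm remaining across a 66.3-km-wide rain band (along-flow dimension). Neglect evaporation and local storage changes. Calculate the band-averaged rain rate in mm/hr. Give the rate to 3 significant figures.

R ≈ 6.25 mm/hr

Column moisture flux per unit crosswind length is F = V × PW.
Inflow: F_in = 11.5 × 15.3 = 175.95 mm·m/s
Outflow: F_out = 10.2 × 5.97 = 60.894 mm·m/s
Steady-state rate R = (F_in − F_out)/L = (175.95 − 60.894) / 66300 m = 1.735e-03 mm/s.
R = 1.735e-03 × 3600 = 6.25 mm/hr.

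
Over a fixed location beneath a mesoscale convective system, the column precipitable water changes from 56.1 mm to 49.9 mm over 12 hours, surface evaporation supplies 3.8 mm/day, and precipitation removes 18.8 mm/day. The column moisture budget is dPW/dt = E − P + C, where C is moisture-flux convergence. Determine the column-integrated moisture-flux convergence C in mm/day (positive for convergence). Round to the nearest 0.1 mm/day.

C ≈ 2.6 mm/day

dPW/dt = (49.9 − 56.1) mm / (12/24 day) = -12.400 mm/day.
C = dPW/dt − E + P = (-12.400) − 3.8 + 18.8 = 2.6 mm/day.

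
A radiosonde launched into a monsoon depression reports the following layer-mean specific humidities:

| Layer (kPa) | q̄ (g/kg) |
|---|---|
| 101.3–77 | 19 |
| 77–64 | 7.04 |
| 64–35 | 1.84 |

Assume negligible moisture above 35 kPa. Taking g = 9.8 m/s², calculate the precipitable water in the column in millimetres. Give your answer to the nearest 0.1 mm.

Precipitable water is the column-integrated vapour mass per unit area: PW = (1/g) Σ q̄ Δp, with q in kg/kg and Δp in Pa (1 kg/m² of water = 1 mm).
Layer 101.3–77 kPa: Δp = 243 hPa = 24300 Pa, q̄ = 0.019 kg/kg → 0.019 × 24300 / 9.8 = 47.11 mm
Layer 77–64 kPa: Δp = 130 hPa = 13000 Pa, q̄ = 0.00704 kg/kg → 0.00704 × 13000 / 9.8 = 9.34 mm
Layer 64–35 kPa: Δp = 290 hPa = 29000 Pa, q̄ = 0.00184 kg/kg → 0.00184 × 29000 / 9.8 = 5.44 mm
PW = 47.11 + 9.34 + 5.44 = 61.89 ≈ 61.9 mm.

PW ≈ 61.9 mm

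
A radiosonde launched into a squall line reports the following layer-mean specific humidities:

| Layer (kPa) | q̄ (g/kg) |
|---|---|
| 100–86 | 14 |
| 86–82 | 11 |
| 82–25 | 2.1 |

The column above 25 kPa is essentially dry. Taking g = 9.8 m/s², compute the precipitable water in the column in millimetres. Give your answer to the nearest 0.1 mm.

Precipitable water is the column-integrated vapour mass per unit area: PW = (1/g) Σ q̄ Δp, with q in kg/kg and Δp in Pa (1 kg/m² of water = 1 mm).
Layer 100–86 kPa: Δp = 140 hPa = 14000 Pa, q̄ = 0.014 kg/kg → 0.014 × 14000 / 9.8 = 20.00 mm
Layer 86–82 kPa: Δp = 40 hPa = 4000 Pa, q̄ = 0.011 kg/kg → 0.011 × 4000 / 9.8 = 4.49 mm
Layer 82–25 kPa: Δp = 570 hPa = 57000 Pa, q̄ = 0.0021 kg/kg → 0.0021 × 57000 / 9.8 = 12.21 mm
PW = 20.00 + 4.49 + 12.21 = 36.70 ≈ 36.7 mm.

PW ≈ 36.7 mm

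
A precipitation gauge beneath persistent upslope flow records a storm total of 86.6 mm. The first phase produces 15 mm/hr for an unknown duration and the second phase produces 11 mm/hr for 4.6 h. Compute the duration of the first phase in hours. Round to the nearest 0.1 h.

Known phases: 11 × 4.6 = 50.6 mm.
Remaining depth = 86.6 − 50.6 = 36 mm.
Duration = 36 / 15 = 2.4 h.

duration ≈ 2.4 h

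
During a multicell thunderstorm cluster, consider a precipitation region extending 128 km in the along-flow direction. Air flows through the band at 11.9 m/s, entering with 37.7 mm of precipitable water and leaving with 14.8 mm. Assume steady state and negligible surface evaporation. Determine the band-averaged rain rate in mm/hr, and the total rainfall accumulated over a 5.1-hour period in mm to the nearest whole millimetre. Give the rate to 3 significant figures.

R ≈ 7.66 mm/hr; total ≈ 39 mm

Column moisture flux per unit crosswind length is F = V × PW.
Inflow: F_in = 11.9 × 37.7 = 448.63 mm·m/s
Outflow: F_out = 11.9 × 14.8 = 176.12 mm·m/s
Steady-state rate R = (F_in − F_out)/L = (448.63 − 176.12) / 128000 m = 2.129e-03 mm/s.
R = 2.129e-03 × 3600 = 7.66 mm/hr.
Over 5.1 h: total = 7.66 × 5.1 = 39.066 ≈ 39 mm.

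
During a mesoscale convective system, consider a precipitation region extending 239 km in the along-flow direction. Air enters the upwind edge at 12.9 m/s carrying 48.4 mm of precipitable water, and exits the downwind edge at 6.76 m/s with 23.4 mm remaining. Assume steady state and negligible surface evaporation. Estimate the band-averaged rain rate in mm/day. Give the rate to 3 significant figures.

Column moisture flux per unit crosswind length is F = V × PW.
Inflow: F_in = 12.9 × 48.4 = 624.36 mm·m/s
Outflow: F_out = 6.76 × 23.4 = 158.184 mm·m/s
Steady-state rate R = (F_in − F_out)/L = (624.36 − 158.184) / 239000 m = 1.951e-03 mm/s.
R = 1.951e-03 × 3600 × 24 = 169 mm/day.

R ≈ 169 mm/day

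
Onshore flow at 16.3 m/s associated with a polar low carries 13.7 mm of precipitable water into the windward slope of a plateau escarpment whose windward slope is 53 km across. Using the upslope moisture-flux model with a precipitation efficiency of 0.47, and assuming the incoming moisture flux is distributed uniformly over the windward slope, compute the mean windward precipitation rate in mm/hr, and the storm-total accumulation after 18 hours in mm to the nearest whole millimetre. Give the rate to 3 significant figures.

Incoming column moisture flux per unit ridge length: F = V × PW = 16.3 × 13.7 = 223.31 mm·m/s.
Spread over the 53 km slope with efficiency ε = 0.47: R = ε·F/W = 0.47 × 223.31 / 53000 m = 1.980e-03 mm/s.
R = 1.980e-03 × 3600 = 7.13 mm/hr.
Over 18 h: total = 7.13 × 18 = 128.34 ≈ 128 mm.

R ≈ 7.13 mm/hr; total ≈ 128 mm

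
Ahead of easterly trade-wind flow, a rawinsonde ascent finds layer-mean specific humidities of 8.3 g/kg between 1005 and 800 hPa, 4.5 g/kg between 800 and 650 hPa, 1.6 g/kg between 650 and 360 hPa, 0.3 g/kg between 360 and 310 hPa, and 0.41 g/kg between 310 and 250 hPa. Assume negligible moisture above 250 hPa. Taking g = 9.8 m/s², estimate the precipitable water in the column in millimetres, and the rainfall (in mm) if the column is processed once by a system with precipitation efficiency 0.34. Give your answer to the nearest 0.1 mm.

Precipitable water is the column-integrated vapour mass per unit area: PW = (1/g) Σ q̄ Δp, with q in kg/kg and Δp in Pa (1 kg/m² of water = 1 mm).
Layer 1005–800 hPa: Δp = 205 hPa = 20500 Pa, q̄ = 0.0083 kg/kg → 0.0083 × 20500 / 9.8 = 17.36 mm
Layer 800–650 hPa: Δp = 150 hPa = 15000 Pa, q̄ = 0.0045 kg/kg → 0.0045 × 15000 / 9.8 = 6.89 mm
Layer 650–360 hPa: Δp = 290 hPa = 29000 Pa, q̄ = 0.0016 kg/kg → 0.0016 × 29000 / 9.8 = 4.73 mm
Layer 360–310 hPa: Δp = 50 hPa = 5000 Pa, q̄ = 0.0003 kg/kg → 0.0003 × 5000 / 9.8 = 0.15 mm
Layer 310–250 hPa: Δp = 60 hPa = 6000 Pa, q̄ = 0.00041 kg/kg → 0.00041 × 6000 / 9.8 = 0.25 mm
PW = 17.36 + 6.89 + 4.73 + 0.15 + 0.25 = 29.38 ≈ 29.4 mm.
Rainfall = ε × PW = 0.34 × 29.4 = 10.0 mm.

PW ≈ 29.4 mm; rainfall ≈ 10.0 mm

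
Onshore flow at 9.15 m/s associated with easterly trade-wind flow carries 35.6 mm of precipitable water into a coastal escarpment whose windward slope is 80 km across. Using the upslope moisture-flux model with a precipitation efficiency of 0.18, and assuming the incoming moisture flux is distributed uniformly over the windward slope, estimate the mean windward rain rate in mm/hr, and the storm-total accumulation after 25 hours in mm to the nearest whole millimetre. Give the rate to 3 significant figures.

R ≈ 2.64 mm/hr; total ≈ 66 mm

Incoming column moisture flux per unit ridge length: F = V × PW = 9.15 × 35.6 = 325.74 mm·m/s.
Spread over the 80 km slope with efficiency ε = 0.18: R = ε·F/W = 0.18 × 325.74 / 80000 m = 7.329e-04 mm/s.
R = 7.329e-04 × 3600 = 2.64 mm/hr.
Over 25 h: total = 2.64 × 25 = 66 mm.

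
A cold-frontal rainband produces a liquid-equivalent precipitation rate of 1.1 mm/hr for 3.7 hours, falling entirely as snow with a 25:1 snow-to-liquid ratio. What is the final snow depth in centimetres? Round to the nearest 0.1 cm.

Liquid-equivalent depth = 1.1 × 3.7 = 4.07 mm.
Snow depth = 4.07 mm × 25 = 101.75 mm = 10.2 cm.

snow depth ≈ 10.2 cm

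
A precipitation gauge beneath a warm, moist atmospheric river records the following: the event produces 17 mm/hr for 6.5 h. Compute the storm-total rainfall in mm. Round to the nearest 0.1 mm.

Total = Σ Rᵢ Δtᵢ = 17 × 6.5
      = 110.5 = 110.5 mm.

total ≈ 110.5 mm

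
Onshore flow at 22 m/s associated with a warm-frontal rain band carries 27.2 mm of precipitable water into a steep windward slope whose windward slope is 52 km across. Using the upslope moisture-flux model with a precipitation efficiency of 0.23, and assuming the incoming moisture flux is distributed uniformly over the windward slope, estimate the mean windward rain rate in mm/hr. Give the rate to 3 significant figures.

R ≈ 9.53 mm/hr

Incoming column moisture flux per unit ridge length: F = V × PW = 22 × 27.2 = 598.4 mm·m/s.
Spread over the 52 km slope with efficiency ε = 0.23: R = ε·F/W = 0.23 × 598.4 / 52000 m = 2.647e-03 mm/s.
R = 2.647e-03 × 3600 = 9.53 mm/hr.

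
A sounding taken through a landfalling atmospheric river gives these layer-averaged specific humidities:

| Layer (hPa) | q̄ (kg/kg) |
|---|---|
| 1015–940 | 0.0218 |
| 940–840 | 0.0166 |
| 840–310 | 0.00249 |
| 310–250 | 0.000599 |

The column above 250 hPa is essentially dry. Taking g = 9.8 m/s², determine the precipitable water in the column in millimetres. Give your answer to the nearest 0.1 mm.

PW ≈ 47.5 mm

Precipitable water is the column-integrated vapour mass per unit area: PW = (1/g) Σ q̄ Δp, with q in kg/kg and Δp in Pa (1 kg/m² of water = 1 mm).
Layer 1015–940 hPa: Δp = 75 hPa = 7500 Pa, q̄ = 0.0218 kg/kg → 0.0218 × 7500 / 9.8 = 16.68 mm
Layer 940–840 hPa: Δp = 100 hPa = 10000 Pa, q̄ = 0.0166 kg/kg → 0.0166 × 10000 / 9.8 = 16.94 mm
Layer 840–310 hPa: Δp = 530 hPa = 53000 Pa, q̄ = 0.00249 kg/kg → 0.00249 × 53000 / 9.8 = 13.47 mm
Layer 310–250 hPa: Δp = 60 hPa = 6000 Pa, q̄ = 0.000599 kg/kg → 0.000599 × 6000 / 9.8 = 0.37 mm
PW = 16.68 + 16.94 + 13.47 + 0.37 = 47.46 ≈ 47.5 mm.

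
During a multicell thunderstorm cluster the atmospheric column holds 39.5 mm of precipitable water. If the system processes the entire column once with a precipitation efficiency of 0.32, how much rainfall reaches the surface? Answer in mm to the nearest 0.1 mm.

rainfall ≈ 12.6 mm

Rainfall = ε × PW = 0.32 × 39.5 = 12.6 mm.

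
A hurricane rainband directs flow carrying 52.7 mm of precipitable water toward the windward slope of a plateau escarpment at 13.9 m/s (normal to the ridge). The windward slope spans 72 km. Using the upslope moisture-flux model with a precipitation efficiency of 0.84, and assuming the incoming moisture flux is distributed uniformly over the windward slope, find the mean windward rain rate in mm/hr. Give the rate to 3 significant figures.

Incoming column moisture flux per unit ridge length: F = V × PW = 13.9 × 52.7 = 732.53 mm·m/s.
Spread over the 72 km slope with efficiency ε = 0.84: R = ε·F/W = 0.84 × 732.53 / 72000 m = 8.546e-03 mm/s.
R = 8.546e-03 × 3600 = 30.8 mm/hr.

R ≈ 30.8 mm/hr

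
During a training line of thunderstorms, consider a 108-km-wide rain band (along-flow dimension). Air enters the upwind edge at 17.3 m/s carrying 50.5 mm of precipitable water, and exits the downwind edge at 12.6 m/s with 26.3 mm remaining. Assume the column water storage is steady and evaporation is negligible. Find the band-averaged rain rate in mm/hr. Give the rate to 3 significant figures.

R ≈ 18.1 mm/hr

Column moisture flux per unit crosswind length is F = V × PW.
Inflow: F_in = 17.3 × 50.5 = 873.65 mm·m/s
Outflow: F_out = 12.6 × 26.3 = 331.38 mm·m/s
Steady-state rate R = (F_in − F_out)/L = (873.65 − 331.38) / 108000 m = 5.021e-03 mm/s.
R = 5.021e-03 × 3600 = 18.1 mm/hr.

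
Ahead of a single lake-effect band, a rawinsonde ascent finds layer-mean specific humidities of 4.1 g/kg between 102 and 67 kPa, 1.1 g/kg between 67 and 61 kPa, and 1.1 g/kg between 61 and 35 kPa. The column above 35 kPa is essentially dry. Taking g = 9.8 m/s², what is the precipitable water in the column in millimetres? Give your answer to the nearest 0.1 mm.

PW ≈ 18.2 mm

Precipitable water is the column-integrated vapour mass per unit area: PW = (1/g) Σ q̄ Δp, with q in kg/kg and Δp in Pa (1 kg/m² of water = 1 mm).
Layer 102–67 kPa: Δp = 350 hPa = 35000 Pa, q̄ = 0.0041 kg/kg → 0.0041 × 35000 / 9.8 = 14.64 mm
Layer 67–61 kPa: Δp = 60 hPa = 6000 Pa, q̄ = 0.0011 kg/kg → 0.0011 × 6000 / 9.8 = 0.67 mm
Layer 61–35 kPa: Δp = 260 hPa = 26000 Pa, q̄ = 0.0011 kg/kg → 0.0011 × 26000 / 9.8 = 2.92 mm
PW = 14.64 + 0.67 + 2.92 = 18.23 ≈ 18.2 mm.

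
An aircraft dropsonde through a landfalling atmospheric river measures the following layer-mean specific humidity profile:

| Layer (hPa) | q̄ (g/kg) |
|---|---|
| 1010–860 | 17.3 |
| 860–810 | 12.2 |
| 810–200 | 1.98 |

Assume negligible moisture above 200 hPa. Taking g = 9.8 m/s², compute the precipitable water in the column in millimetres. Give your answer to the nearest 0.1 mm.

Precipitable water is the column-integrated vapour mass per unit area: PW = (1/g) Σ q̄ Δp, with q in kg/kg and Δp in Pa (1 kg/m² of water = 1 mm).
Layer 1010–860 hPa: Δp = 150 hPa = 15000 Pa, q̄ = 0.0173 kg/kg → 0.0173 × 15000 / 9.8 = 26.48 mm
Layer 860–810 hPa: Δp = 50 hPa = 5000 Pa, q̄ = 0.0122 kg/kg → 0.0122 × 5000 / 9.8 = 6.22 mm
Layer 810–200 hPa: Δp = 610 hPa = 61000 Pa, q̄ = 0.00198 kg/kg → 0.00198 × 61000 / 9.8 = 12.32 mm
PW = 26.48 + 6.22 + 12.32 = 45.02 ≈ 45.0 mm.

PW ≈ 45.0 mm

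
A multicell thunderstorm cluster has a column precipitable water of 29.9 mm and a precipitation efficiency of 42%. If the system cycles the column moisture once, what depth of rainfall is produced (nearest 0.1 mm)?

rainfall ≈ 12.6 mm

Rainfall = ε × PW = 0.42 × 29.9 = 12.6 mm.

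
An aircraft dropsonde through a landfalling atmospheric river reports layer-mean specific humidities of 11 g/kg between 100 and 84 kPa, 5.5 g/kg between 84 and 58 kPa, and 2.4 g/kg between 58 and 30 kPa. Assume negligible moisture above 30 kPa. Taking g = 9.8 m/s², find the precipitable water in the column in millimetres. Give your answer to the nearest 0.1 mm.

Precipitable water is the column-integrated vapour mass per unit area: PW = (1/g) Σ q̄ Δp, with q in kg/kg and Δp in Pa (1 kg/m² of water = 1 mm).
Layer 100–84 kPa: Δp = 160 hPa = 16000 Pa, q̄ = 0.011 kg/kg → 0.011 × 16000 / 9.8 = 17.96 mm
Layer 84–58 kPa: Δp = 260 hPa = 26000 Pa, q̄ = 0.0055 kg/kg → 0.0055 × 26000 / 9.8 = 14.59 mm
Layer 58–30 kPa: Δp = 280 hPa = 28000 Pa, q̄ = 0.0024 kg/kg → 0.0024 × 28000 / 9.8 = 6.86 mm
PW = 17.96 + 14.59 + 6.86 = 39.41 ≈ 39.4 mm.

PW ≈ 39.4 mm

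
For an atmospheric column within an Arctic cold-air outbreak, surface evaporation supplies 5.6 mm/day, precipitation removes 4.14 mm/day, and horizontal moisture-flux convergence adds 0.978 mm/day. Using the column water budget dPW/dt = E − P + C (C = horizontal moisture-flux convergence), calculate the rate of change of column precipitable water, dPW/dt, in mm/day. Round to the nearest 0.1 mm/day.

dPW/dt ≈ 2.4 mm/day

dPW/dt = E − P + C = 5.6 − 4.14 + (0.978) = 2.4 mm/day.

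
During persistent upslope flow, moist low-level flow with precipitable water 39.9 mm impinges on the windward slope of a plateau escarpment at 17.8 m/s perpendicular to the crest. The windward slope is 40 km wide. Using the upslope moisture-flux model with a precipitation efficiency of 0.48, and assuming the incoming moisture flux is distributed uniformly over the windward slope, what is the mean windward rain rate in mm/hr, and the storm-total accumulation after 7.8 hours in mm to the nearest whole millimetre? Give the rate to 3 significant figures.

Incoming column moisture flux per unit ridge length: F = V × PW = 17.8 × 39.9 = 710.22 mm·m/s.
Spread over the 40 km slope with efficiency ε = 0.48: R = ε·F/W = 0.48 × 710.22 / 40000 m = 8.523e-03 mm/s.
R = 8.523e-03 × 3600 = 30.7 mm/hr.
Over 7.8 h: total = 30.7 × 7.8 = 239.46 ≈ 239 mm.

R ≈ 30.7 mm/hr; total ≈ 239 mm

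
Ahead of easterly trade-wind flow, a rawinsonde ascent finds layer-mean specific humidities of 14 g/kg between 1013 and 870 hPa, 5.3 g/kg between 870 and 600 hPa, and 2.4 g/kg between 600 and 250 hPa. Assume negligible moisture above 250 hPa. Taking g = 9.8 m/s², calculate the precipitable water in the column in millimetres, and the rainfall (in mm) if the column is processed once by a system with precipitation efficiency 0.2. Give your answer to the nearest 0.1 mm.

PW ≈ 43.6 mm; rainfall ≈ 8.7 mm

Precipitable water is the column-integrated vapour mass per unit area: PW = (1/g) Σ q̄ Δp, with q in kg/kg and Δp in Pa (1 kg/m² of water = 1 mm).
Layer 1013–870 hPa: Δp = 143 hPa = 14300 Pa, q̄ = 0.014 kg/kg → 0.014 × 14300 / 9.8 = 20.43 mm
Layer 870–600 hPa: Δp = 270 hPa = 27000 Pa, q̄ = 0.0053 kg/kg → 0.0053 × 27000 / 9.8 = 14.60 mm
Layer 600–250 hPa: Δp = 350 hPa = 35000 Pa, q̄ = 0.0024 kg/kg → 0.0024 × 35000 / 9.8 = 8.57 mm
PW = 20.43 + 14.60 + 8.57 = 43.60 ≈ 43.6 mm.
Rainfall = ε × PW = 0.2 × 43.6 = 8.7 mm.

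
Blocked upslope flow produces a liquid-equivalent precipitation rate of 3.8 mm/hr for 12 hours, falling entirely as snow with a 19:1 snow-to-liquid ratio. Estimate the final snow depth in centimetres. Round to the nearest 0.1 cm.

Liquid-equivalent depth = 3.8 × 12 = 45.6 mm.
Snow depth = 45.6 mm × 19 = 866.4 mm = 86.6 cm.

snow depth ≈ 86.6 cm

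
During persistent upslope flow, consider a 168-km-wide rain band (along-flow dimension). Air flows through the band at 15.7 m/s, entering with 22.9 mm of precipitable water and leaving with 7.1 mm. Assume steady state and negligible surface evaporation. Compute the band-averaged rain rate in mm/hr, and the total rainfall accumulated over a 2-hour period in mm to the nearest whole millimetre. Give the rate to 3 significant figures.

Column moisture flux per unit crosswind length is F = V × PW.
Inflow: F_in = 15.7 × 22.9 = 359.53 mm·m/s
Outflow: F_out = 15.7 × 7.1 = 111.47 mm·m/s
Steady-state rate R = (F_in − F_out)/L = (359.53 − 111.47) / 168000 m = 1.477e-03 mm/s.
R = 1.477e-03 × 3600 = 5.32 mm/hr.
Over 2 h: total = 5.32 × 2 = 10.64 ≈ 11 mm.

R ≈ 5.32 mm/hr; total ≈ 11 mm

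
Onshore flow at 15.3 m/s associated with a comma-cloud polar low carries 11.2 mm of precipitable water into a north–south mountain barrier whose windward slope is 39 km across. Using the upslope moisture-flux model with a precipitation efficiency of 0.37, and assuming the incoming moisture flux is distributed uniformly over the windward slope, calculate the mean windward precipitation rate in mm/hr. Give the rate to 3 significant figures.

R ≈ 5.85 mm/hr

Incoming column moisture flux per unit ridge length: F = V × PW = 15.3 × 11.2 = 171.36 mm·m/s.
Spread over the 39 km slope with efficiency ε = 0.37: R = ε·F/W = 0.37 × 171.36 / 39000 m = 1.626e-03 mm/s.
R = 1.626e-03 × 3600 = 5.85 mm/hr.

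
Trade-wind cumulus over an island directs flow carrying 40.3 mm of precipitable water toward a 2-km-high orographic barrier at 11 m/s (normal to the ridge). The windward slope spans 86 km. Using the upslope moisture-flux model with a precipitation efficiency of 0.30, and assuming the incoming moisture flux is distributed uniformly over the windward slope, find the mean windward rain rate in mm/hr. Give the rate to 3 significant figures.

Incoming column moisture flux per unit ridge length: F = V × PW = 11 × 40.3 = 443.3 mm·m/s.
Spread over the 86 km slope with efficiency ε = 0.30: R = ε·F/W = 0.30 × 443.3 / 86000 m = 1.546e-03 mm/s.
R = 1.546e-03 × 3600 = 5.57 mm/hr.

R ≈ 5.57 mm/hr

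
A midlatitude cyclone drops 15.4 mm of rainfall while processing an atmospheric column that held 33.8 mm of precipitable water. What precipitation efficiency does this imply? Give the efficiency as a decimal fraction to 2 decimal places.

ε = rainfall / PW = 15.4 / 33.8 = 0.46.

ε ≈ 0.46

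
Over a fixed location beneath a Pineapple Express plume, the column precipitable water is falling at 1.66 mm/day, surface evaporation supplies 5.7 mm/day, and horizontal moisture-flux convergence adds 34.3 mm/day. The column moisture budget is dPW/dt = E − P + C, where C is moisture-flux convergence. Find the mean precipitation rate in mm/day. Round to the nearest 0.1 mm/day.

P ≈ 41.7 mm/day

dPW/dt = -1.66 mm/day.
P = E + C − dPW/dt = 5.7 + (34.3) − (-1.66) = 41.7 mm/day.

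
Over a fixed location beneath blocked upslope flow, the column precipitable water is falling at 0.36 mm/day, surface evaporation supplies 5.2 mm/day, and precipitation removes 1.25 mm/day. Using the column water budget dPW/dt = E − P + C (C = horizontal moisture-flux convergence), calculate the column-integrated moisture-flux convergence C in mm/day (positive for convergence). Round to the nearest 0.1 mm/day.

dPW/dt = -0.36 mm/day.
C = dPW/dt − E + P = (-0.36) − 5.2 + 1.25 = -4.3 mm/day.

C ≈ -4.3 mm/day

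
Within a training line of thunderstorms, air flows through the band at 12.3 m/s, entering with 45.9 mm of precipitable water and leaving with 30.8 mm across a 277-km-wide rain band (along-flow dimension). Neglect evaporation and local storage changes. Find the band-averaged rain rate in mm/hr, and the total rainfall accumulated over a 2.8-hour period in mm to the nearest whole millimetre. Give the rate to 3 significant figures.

Column moisture flux per unit crosswind length is F = V × PW.
Inflow: F_in = 12.3 × 45.9 = 564.57 mm·m/s
Outflow: F_out = 12.3 × 30.8 = 378.84 mm·m/s
Steady-state rate R = (F_in − F_out)/L = (564.57 − 378.84) / 277000 m = 6.705e-04 mm/s.
R = 6.705e-04 × 3600 = 2.41 mm/hr.
Over 2.8 h: total = 2.41 × 2.8 = 6.748 ≈ 7 mm.

R ≈ 2.41 mm/hr; total ≈ 7 mm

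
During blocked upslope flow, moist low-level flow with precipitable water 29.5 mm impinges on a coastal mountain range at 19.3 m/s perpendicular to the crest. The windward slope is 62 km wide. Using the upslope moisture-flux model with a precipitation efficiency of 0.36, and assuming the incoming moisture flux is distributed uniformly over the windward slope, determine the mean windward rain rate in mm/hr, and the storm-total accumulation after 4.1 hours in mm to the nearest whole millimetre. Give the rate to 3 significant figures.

Incoming column moisture flux per unit ridge length: F = V × PW = 19.3 × 29.5 = 569.35 mm·m/s.
Spread over the 62 km slope with efficiency ε = 0.36: R = ε·F/W = 0.36 × 569.35 / 62000 m = 3.306e-03 mm/s.
R = 3.306e-03 × 3600 = 11.9 mm/hr.
Over 4.1 h: total = 11.9 × 4.1 = 48.79 ≈ 49 mm.

R ≈ 11.9 mm/hr; total ≈ 49 mm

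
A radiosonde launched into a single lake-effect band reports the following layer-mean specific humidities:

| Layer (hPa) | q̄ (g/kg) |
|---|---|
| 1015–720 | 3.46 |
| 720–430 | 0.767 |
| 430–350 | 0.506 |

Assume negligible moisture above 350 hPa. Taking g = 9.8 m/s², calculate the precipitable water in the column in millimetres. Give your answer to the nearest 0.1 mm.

PW ≈ 13.1 mm

Precipitable water is the column-integrated vapour mass per unit area: PW = (1/g) Σ q̄ Δp, with q in kg/kg and Δp in Pa (1 kg/m² of water = 1 mm).
Layer 1015–720 hPa: Δp = 295 hPa = 29500 Pa, q̄ = 0.00346 kg/kg → 0.00346 × 29500 / 9.8 = 10.42 mm
Layer 720–430 hPa: Δp = 290 hPa = 29000 Pa, q̄ = 0.000767 kg/kg → 0.000767 × 29000 / 9.8 = 2.27 mm
Layer 430–350 hPa: Δp = 80 hPa = 8000 Pa, q̄ = 0.000506 kg/kg → 0.000506 × 8000 / 9.8 = 0.41 mm
PW = 10.42 + 2.27 + 0.41 = 13.10 ≈ 13.1 mm.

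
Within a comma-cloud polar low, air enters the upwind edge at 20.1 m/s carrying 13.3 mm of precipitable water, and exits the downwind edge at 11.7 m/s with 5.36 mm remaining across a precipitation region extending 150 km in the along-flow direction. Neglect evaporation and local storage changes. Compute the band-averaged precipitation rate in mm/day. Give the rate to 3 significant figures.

R ≈ 118 mm/day

Column moisture flux per unit crosswind length is F = V × PW.
Inflow: F_in = 20.1 × 13.3 = 267.33 mm·m/s
Outflow: F_out = 11.7 × 5.36 = 62.712 mm·m/s
Steady-state rate R = (F_in − F_out)/L = (267.33 − 62.712) / 150000 m = 1.364e-03 mm/s.
R = 1.364e-03 × 3600 × 24 = 118 mm/day.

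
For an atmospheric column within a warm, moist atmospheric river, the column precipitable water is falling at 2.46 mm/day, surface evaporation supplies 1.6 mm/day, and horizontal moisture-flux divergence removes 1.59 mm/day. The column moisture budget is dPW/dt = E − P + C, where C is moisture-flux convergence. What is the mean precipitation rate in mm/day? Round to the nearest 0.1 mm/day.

dPW/dt = -2.46 mm/day.
P = E + C − dPW/dt = 1.6 + (-1.59) − (-2.46) = 2.5 mm/day.

P ≈ 2.5 mm/day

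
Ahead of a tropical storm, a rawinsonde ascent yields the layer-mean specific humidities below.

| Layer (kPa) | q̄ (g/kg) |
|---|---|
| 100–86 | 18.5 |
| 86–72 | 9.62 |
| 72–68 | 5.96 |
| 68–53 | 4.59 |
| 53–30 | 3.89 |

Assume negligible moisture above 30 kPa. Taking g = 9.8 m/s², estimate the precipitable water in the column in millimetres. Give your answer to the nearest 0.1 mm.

PW ≈ 58.8 mm

Precipitable water is the column-integrated vapour mass per unit area: PW = (1/g) Σ q̄ Δp, with q in kg/kg and Δp in Pa (1 kg/m² of water = 1 mm).
Layer 100–86 kPa: Δp = 140 hPa = 14000 Pa, q̄ = 0.0185 kg/kg → 0.0185 × 14000 / 9.8 = 26.43 mm
Layer 86–72 kPa: Δp = 140 hPa = 14000 Pa, q̄ = 0.00962 kg/kg → 0.00962 × 14000 / 9.8 = 13.74 mm
Layer 72–68 kPa: Δp = 40 hPa = 4000 Pa, q̄ = 0.00596 kg/kg → 0.00596 × 4000 / 9.8 = 2.43 mm
Layer 68–53 kPa: Δp = 150 hPa = 15000 Pa, q̄ = 0.00459 kg/kg → 0.00459 × 15000 / 9.8 = 7.03 mm
Layer 53–30 kPa: Δp = 230 hPa = 23000 Pa, q̄ = 0.00389 kg/kg → 0.00389 × 23000 / 9.8 = 9.13 mm
PW = 26.43 + 13.74 + 2.43 + 7.03 + 9.13 = 58.76 ≈ 58.8 mm.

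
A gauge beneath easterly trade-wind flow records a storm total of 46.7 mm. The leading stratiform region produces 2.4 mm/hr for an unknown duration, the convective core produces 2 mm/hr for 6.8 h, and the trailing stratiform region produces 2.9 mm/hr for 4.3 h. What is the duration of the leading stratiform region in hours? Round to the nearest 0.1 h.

Known phases: 2 × 6.8 + 2.9 × 4.3 = 13.6 + 12.47 = 26.07 mm.
Remaining depth = 46.7 − 26.07 = 20.63 mm.
Duration = 20.63 / 2.4 = 8.6 h.

duration ≈ 8.6 h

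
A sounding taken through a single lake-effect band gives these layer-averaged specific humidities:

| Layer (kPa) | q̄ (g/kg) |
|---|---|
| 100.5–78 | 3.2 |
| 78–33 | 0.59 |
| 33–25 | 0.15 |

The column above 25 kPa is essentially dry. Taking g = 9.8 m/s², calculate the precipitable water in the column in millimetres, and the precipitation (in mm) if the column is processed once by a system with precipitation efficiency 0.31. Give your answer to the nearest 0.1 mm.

PW ≈ 10.2 mm; precipitation ≈ 3.2 mm

Precipitable water is the column-integrated vapour mass per unit area: PW = (1/g) Σ q̄ Δp, with q in kg/kg and Δp in Pa (1 kg/m² of water = 1 mm).
Layer 100.5–78 kPa: Δp = 225 hPa = 22500 Pa, q̄ = 0.0032 kg/kg → 0.0032 × 22500 / 9.8 = 7.35 mm
Layer 78–33 kPa: Δp = 450 hPa = 45000 Pa, q̄ = 0.00059 kg/kg → 0.00059 × 45000 / 9.8 = 2.71 mm
Layer 33–25 kPa: Δp = 80 hPa = 8000 Pa, q̄ = 0.00015 kg/kg → 0.00015 × 8000 / 9.8 = 0.12 mm
PW = 7.35 + 2.71 + 0.12 = 10.18 ≈ 10.2 mm.
Precipitation = ε × PW = 0.31 × 10.2 = 3.2 mm.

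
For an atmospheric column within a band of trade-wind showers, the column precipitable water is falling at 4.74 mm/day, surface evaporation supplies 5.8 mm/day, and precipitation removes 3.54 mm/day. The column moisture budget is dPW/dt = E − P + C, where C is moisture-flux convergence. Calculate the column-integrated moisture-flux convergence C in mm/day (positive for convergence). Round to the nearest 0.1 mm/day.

C ≈ -7.0 mm/day

dPW/dt = -4.74 mm/day.
C = dPW/dt − E + P = (-4.74) − 5.8 + 3.54 = -7.0 mm/day.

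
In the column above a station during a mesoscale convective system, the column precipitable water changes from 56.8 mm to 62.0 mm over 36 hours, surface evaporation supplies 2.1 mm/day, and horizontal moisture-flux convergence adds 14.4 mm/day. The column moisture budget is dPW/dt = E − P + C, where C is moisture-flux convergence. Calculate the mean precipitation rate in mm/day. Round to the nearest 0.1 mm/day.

dPW/dt = (62.0 − 56.8) mm / (36/24 day) = +3.467 mm/day.
P = E + C − dPW/dt = 2.1 + (14.4) − (+3.467) = 13.0 mm/day.

P ≈ 13.0 mm/day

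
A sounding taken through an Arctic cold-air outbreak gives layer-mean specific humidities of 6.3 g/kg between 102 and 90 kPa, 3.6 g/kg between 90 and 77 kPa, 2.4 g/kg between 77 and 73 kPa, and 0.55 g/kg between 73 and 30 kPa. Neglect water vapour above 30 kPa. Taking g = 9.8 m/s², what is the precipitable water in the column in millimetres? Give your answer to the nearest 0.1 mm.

Precipitable water is the column-integrated vapour mass per unit area: PW = (1/g) Σ q̄ Δp, with q in kg/kg and Δp in Pa (1 kg/m² of water = 1 mm).
Layer 102–90 kPa: Δp = 120 hPa = 12000 Pa, q̄ = 0.0063 kg/kg → 0.0063 × 12000 / 9.8 = 7.71 mm
Layer 90–77 kPa: Δp = 130 hPa = 13000 Pa, q̄ = 0.0036 kg/kg → 0.0036 × 13000 / 9.8 = 4.78 mm
Layer 77–73 kPa: Δp = 40 hPa = 4000 Pa, q̄ = 0.0024 kg/kg → 0.0024 × 4000 / 9.8 = 0.98 mm
Layer 73–30 kPa: Δp = 430 hPa = 43000 Pa, q̄ = 0.00055 kg/kg → 0.00055 × 43000 / 9.8 = 2.41 mm
PW = 7.71 + 4.78 + 0.98 + 2.41 = 15.88 ≈ 15.9 mm.

PW ≈ 15.9 mm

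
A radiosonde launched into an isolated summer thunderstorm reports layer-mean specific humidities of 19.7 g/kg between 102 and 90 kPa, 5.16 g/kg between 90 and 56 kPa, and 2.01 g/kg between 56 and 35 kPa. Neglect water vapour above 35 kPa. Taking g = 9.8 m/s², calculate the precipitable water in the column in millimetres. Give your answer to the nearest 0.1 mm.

PW ≈ 46.3 mm

Precipitable water is the column-integrated vapour mass per unit area: PW = (1/g) Σ q̄ Δp, with q in kg/kg and Δp in Pa (1 kg/m² of water = 1 mm).
Layer 102–90 kPa: Δp = 120 hPa = 12000 Pa, q̄ = 0.0197 kg/kg → 0.0197 × 12000 / 9.8 = 24.12 mm
Layer 90–56 kPa: Δp = 340 hPa = 34000 Pa, q̄ = 0.00516 kg/kg → 0.00516 × 34000 / 9.8 = 17.90 mm
Layer 56–35 kPa: Δp = 210 hPa = 21000 Pa, q̄ = 0.00201 kg/kg → 0.00201 × 21000 / 9.8 = 4.31 mm
PW = 24.12 + 17.90 + 4.31 = 46.33 ≈ 46.3 mm.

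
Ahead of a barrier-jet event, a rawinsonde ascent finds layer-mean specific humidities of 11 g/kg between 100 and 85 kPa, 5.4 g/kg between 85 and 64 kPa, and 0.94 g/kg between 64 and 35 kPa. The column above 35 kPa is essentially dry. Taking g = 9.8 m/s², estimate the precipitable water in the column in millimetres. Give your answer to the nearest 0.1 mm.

Precipitable water is the column-integrated vapour mass per unit area: PW = (1/g) Σ q̄ Δp, with q in kg/kg and Δp in Pa (1 kg/m² of water = 1 mm).
Layer 100–85 kPa: Δp = 150 hPa = 15000 Pa, q̄ = 0.011 kg/kg → 0.011 × 15000 / 9.8 = 16.84 mm
Layer 85–64 kPa: Δp = 210 hPa = 21000 Pa, q̄ = 0.0054 kg/kg → 0.0054 × 21000 / 9.8 = 11.57 mm
Layer 64–35 kPa: Δp = 290 hPa = 29000 Pa, q̄ = 0.00094 kg/kg → 0.00094 × 29000 / 9.8 = 2.78 mm
PW = 16.84 + 11.57 + 2.78 = 31.19 ≈ 31.2 mm.

PW ≈ 31.2 mm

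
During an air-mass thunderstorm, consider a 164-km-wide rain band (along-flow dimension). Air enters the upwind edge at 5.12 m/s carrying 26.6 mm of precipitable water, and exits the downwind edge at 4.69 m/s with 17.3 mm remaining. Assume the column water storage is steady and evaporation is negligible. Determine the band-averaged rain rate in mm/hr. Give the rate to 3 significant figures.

Column moisture flux per unit crosswind length is F = V × PW.
Inflow: F_in = 5.12 × 26.6 = 136.192 mm·m/s
Outflow: F_out = 4.69 × 17.3 = 81.137 mm·m/s
Steady-state rate R = (F_in − F_out)/L = (136.192 − 81.137) / 164000 m = 3.357e-04 mm/s.
R = 3.357e-04 × 3600 = 1.21 mm/hr.

R ≈ 1.21 mm/hr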